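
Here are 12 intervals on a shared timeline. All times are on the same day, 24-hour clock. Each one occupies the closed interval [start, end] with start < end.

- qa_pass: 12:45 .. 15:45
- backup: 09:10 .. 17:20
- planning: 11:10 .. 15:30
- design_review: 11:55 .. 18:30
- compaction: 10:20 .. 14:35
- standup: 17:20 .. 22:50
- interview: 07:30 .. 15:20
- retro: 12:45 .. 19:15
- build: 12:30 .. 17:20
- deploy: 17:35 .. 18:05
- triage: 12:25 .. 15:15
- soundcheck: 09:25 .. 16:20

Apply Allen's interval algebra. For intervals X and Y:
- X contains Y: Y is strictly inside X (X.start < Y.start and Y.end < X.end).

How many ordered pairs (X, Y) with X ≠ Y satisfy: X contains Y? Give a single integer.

Checking all 132 ordered pairs for relation 'contains'; matching pairs in alphabetical order:
(backup, compaction): backup contains compaction ✓
(backup, planning): backup contains planning ✓
(backup, qa_pass): backup contains qa_pass ✓
(backup, soundcheck): backup contains soundcheck ✓
(backup, triage): backup contains triage ✓
(build, qa_pass): build contains qa_pass ✓
(design_review, build): design_review contains build ✓
(design_review, deploy): design_review contains deploy ✓
(design_review, qa_pass): design_review contains qa_pass ✓
(design_review, triage): design_review contains triage ✓
(interview, compaction): interview contains compaction ✓
(interview, triage): interview contains triage ✓
(planning, triage): planning contains triage ✓
(retro, deploy): retro contains deploy ✓
(soundcheck, compaction): soundcheck contains compaction ✓
(soundcheck, planning): soundcheck contains planning ✓
(soundcheck, qa_pass): soundcheck contains qa_pass ✓
(soundcheck, triage): soundcheck contains triage ✓
(standup, deploy): standup contains deploy ✓
Count: 19.

19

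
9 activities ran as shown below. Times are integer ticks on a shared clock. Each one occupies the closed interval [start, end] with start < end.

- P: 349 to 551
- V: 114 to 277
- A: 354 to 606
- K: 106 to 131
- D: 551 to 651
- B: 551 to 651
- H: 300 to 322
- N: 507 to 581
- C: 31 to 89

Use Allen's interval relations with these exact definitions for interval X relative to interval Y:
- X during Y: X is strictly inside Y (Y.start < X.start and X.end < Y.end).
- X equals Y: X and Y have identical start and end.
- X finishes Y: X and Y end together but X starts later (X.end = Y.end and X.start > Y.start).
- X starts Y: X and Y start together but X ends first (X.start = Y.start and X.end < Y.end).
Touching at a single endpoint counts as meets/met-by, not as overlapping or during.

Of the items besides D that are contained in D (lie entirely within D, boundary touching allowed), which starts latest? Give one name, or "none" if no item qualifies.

Target D = [551, 651].
A [354, 606] → overlaps → excluded.
B [551, 651] → equals → candidate.
C [31, 89] → before → excluded.
H [300, 322] → before → excluded.
K [106, 131] → before → excluded.
N [507, 581] → overlaps → excluded.
P [349, 551] → meets → excluded.
V [114, 277] → before → excluded.
Among candidates, latest start is 551 → B.

B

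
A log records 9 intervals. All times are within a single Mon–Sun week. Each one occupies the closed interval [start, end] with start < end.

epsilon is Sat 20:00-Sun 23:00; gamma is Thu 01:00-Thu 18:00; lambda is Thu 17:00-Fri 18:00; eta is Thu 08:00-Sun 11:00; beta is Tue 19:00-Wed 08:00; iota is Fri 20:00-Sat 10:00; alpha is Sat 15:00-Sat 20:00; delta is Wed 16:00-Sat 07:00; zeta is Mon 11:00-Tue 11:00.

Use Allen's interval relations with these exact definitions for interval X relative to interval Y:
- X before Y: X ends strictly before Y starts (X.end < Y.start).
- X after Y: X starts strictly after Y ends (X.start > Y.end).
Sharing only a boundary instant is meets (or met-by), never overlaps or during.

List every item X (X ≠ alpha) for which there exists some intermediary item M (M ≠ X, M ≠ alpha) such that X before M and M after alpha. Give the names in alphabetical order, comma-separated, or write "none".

Target alpha = [Sat 15:00, Sat 20:00].
Intermediaries M with M after alpha: none.
Union: none.

none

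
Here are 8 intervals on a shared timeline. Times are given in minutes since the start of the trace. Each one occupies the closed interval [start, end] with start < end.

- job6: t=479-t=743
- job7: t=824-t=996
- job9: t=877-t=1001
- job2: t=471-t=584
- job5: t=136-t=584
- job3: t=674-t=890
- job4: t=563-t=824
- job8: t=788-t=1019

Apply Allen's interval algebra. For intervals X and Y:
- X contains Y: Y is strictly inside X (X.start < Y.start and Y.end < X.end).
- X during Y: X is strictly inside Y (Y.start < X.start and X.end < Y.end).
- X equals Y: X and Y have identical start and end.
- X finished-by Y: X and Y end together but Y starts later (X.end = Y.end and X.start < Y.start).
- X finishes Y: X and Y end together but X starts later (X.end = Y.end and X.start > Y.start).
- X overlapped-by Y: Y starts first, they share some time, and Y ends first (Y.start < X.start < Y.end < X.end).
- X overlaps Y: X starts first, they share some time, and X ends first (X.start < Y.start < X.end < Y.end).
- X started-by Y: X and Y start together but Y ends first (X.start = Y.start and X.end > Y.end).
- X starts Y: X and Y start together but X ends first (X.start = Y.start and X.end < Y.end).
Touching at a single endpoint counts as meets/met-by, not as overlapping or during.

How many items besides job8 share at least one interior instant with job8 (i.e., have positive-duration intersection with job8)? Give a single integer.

4

Target job8 = [t=788, t=1019].
job2 [t=471, t=584] → before → no.
job3 [t=674, t=890] → overlaps → counts.
job4 [t=563, t=824] → overlaps → counts.
job5 [t=136, t=584] → before → no.
job6 [t=479, t=743] → before → no.
job7 [t=824, t=996] → during → counts.
job9 [t=877, t=1001] → during → counts.
Total: 4.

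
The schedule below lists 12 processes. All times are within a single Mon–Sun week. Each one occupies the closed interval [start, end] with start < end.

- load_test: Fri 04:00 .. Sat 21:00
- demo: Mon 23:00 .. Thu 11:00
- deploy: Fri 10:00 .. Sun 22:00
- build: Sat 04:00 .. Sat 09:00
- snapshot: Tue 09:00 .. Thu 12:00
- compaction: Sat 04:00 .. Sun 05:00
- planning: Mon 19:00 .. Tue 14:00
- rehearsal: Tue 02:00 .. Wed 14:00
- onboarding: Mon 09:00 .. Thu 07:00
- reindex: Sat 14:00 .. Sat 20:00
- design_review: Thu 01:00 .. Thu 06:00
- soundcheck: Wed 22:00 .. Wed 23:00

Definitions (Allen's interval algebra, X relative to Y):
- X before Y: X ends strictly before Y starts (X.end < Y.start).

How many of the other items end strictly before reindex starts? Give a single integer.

Target reindex = [Sat 14:00, Sat 20:00].
build [Sat 04:00, Sat 09:00] → before → counts.
compaction [Sat 04:00, Sun 05:00] → contains → no.
demo [Mon 23:00, Thu 11:00] → before → counts.
deploy [Fri 10:00, Sun 22:00] → contains → no.
design_review [Thu 01:00, Thu 06:00] → before → counts.
load_test [Fri 04:00, Sat 21:00] → contains → no.
onboarding [Mon 09:00, Thu 07:00] → before → counts.
planning [Mon 19:00, Tue 14:00] → before → counts.
rehearsal [Tue 02:00, Wed 14:00] → before → counts.
snapshot [Tue 09:00, Thu 12:00] → before → counts.
soundcheck [Wed 22:00, Wed 23:00] → before → counts.
Total: 8.

8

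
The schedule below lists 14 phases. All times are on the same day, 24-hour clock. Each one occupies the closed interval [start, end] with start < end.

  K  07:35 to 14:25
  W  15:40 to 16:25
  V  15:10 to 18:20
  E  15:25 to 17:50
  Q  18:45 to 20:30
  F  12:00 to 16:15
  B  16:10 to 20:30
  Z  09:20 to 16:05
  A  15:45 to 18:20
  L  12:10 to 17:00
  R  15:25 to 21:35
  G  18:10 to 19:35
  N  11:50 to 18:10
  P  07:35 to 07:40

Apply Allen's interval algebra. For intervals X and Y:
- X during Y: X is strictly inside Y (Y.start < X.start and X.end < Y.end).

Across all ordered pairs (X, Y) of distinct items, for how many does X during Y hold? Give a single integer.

14

Checking all 182 ordered pairs for relation 'during'; matching pairs in alphabetical order:
(A, R): A during R ✓
(B, R): B during R ✓
(E, N): E during N ✓
(E, V): E during V ✓
(F, N): F during N ✓
(G, B): G during B ✓
(G, R): G during R ✓
(L, N): L during N ✓
(Q, R): Q during R ✓
(W, E): W during E ✓
(W, L): W during L ✓
(W, N): W during N ✓
(W, R): W during R ✓
(W, V): W during V ✓
Count: 14.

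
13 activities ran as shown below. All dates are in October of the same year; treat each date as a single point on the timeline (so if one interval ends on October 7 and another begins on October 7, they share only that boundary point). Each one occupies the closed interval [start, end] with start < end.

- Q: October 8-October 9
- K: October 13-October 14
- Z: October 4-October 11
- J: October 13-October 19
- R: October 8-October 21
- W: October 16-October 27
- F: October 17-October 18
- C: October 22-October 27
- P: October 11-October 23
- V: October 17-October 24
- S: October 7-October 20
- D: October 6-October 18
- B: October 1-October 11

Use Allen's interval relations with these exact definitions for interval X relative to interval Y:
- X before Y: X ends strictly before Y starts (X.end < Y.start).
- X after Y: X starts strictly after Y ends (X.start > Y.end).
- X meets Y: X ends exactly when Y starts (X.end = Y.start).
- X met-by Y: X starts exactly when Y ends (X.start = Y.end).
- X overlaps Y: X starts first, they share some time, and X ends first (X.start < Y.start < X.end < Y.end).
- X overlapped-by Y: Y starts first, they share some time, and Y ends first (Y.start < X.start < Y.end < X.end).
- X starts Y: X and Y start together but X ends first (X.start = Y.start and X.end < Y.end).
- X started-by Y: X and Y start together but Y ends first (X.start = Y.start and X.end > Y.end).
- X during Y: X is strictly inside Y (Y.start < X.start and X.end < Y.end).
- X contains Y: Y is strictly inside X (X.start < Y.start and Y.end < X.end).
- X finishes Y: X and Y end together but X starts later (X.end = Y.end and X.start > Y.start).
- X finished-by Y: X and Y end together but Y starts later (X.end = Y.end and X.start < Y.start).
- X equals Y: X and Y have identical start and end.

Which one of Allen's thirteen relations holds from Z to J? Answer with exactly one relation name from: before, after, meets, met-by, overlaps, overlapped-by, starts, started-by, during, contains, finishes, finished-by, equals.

before

Z = [October 4, October 11]; J = [October 13, October 19].
Compare endpoints: Z.start < J.start, Z.start < J.end, Z.end < J.start, Z.end < J.end.
That pattern is 'before'.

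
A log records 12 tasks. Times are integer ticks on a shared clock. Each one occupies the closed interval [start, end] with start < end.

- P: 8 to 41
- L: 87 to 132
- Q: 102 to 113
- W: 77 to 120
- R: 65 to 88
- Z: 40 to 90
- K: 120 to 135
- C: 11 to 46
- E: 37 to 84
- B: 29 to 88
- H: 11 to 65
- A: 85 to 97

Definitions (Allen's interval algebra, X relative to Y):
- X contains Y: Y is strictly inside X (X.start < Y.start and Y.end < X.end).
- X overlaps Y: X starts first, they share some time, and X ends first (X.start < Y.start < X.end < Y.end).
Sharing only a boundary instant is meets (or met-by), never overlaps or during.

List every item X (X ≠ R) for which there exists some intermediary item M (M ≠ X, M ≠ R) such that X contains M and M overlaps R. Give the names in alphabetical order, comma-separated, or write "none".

B

Target R = [65, 88].
Intermediaries M with M overlaps R: E.
Via E — items with X contains E: B.
Union: B.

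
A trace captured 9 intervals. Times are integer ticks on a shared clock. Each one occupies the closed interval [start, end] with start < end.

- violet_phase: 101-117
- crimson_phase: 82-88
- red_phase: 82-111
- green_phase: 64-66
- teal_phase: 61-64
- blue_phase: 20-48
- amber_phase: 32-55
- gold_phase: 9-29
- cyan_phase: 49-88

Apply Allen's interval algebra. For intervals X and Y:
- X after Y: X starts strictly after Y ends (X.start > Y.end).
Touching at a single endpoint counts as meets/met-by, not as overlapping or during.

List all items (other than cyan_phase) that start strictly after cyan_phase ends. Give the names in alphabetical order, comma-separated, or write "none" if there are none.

Target cyan_phase = [49, 88].
amber_phase [32, 55] → overlaps → no.
blue_phase [20, 48] → before → no.
crimson_phase [82, 88] → finishes → no.
gold_phase [9, 29] → before → no.
green_phase [64, 66] → during → no.
red_phase [82, 111] → overlapped-by → no.
teal_phase [61, 64] → during → no.
violet_phase [101, 117] → after → yes.
Result: violet_phase.

violet_phase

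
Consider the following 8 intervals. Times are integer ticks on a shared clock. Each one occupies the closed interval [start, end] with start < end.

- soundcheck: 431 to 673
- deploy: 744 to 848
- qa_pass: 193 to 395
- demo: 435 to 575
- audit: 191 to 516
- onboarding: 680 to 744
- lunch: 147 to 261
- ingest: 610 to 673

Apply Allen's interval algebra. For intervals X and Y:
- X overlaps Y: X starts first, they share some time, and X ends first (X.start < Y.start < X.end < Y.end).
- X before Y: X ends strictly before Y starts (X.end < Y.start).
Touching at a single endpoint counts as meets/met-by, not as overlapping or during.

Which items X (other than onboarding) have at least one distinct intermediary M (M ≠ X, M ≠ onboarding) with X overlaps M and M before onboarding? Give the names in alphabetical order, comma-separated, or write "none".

Target onboarding = [680, 744].
Intermediaries M with M before onboarding: audit, demo, ingest, lunch, qa_pass, soundcheck.
Via audit — items with X overlaps audit: lunch.
Via demo — items with X overlaps demo: audit.
Via ingest — items with X overlaps ingest: none.
Via lunch — items with X overlaps lunch: none.
Via qa_pass — items with X overlaps qa_pass: lunch.
Via soundcheck — items with X overlaps soundcheck: audit.
Union: audit, lunch.

audit, lunch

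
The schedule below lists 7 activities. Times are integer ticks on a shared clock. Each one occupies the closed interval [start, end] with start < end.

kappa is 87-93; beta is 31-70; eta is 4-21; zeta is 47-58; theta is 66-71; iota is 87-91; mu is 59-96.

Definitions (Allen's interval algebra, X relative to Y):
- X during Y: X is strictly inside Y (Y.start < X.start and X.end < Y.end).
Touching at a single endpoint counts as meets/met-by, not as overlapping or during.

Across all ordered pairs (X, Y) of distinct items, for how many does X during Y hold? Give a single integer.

4

Checking all 42 ordered pairs for relation 'during'; matching pairs in alphabetical order:
(iota, mu): iota during mu ✓
(kappa, mu): kappa during mu ✓
(theta, mu): theta during mu ✓
(zeta, beta): zeta during beta ✓
Count: 4.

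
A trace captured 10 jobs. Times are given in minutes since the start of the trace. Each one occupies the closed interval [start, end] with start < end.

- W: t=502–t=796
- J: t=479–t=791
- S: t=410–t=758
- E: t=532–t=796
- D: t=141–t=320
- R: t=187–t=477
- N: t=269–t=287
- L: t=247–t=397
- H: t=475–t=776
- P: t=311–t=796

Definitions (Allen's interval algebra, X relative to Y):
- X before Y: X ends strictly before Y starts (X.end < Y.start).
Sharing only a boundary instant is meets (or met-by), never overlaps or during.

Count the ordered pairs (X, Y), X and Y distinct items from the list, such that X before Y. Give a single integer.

19

Checking all 90 ordered pairs for relation 'before'; matching pairs in alphabetical order:
(D, E): D before E ✓
(D, H): D before H ✓
(D, J): D before J ✓
(D, S): D before S ✓
(D, W): D before W ✓
(L, E): L before E ✓
(L, H): L before H ✓
(L, J): L before J ✓
(L, S): L before S ✓
(L, W): L before W ✓
(N, E): N before E ✓
(N, H): N before H ✓
(N, J): N before J ✓
(N, P): N before P ✓
(N, S): N before S ✓
(N, W): N before W ✓
(R, E): R before E ✓
(R, J): R before J ✓
(R, W): R before W ✓
Count: 19.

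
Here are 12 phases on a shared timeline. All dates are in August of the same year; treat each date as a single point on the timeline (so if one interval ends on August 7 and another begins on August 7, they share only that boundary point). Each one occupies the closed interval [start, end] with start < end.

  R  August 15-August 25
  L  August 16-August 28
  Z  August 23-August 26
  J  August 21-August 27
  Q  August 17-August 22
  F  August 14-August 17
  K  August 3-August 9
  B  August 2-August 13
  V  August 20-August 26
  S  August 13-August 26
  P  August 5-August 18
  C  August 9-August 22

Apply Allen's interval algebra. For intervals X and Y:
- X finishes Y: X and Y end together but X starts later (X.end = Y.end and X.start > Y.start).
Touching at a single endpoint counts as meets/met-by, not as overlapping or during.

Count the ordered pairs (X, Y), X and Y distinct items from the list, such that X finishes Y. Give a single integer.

Checking all 132 ordered pairs for relation 'finishes'; matching pairs in alphabetical order:
(Q, C): Q finishes C ✓
(V, S): V finishes S ✓
(Z, S): Z finishes S ✓
(Z, V): Z finishes V ✓
Count: 4.

4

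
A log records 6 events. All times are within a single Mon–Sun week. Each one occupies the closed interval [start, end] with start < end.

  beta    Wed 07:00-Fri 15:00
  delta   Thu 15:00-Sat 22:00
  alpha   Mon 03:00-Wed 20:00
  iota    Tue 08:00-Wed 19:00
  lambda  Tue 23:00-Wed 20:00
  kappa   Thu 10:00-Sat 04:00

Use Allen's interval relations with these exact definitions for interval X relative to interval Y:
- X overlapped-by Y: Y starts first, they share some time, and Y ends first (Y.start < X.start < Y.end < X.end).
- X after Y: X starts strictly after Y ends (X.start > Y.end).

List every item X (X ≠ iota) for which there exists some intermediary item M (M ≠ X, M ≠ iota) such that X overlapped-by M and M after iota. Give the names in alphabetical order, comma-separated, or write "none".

Target iota = [Tue 08:00, Wed 19:00].
Intermediaries M with M after iota: delta, kappa.
Via delta — items with X overlapped-by delta: none.
Via kappa — items with X overlapped-by kappa: delta.
Union: delta.

delta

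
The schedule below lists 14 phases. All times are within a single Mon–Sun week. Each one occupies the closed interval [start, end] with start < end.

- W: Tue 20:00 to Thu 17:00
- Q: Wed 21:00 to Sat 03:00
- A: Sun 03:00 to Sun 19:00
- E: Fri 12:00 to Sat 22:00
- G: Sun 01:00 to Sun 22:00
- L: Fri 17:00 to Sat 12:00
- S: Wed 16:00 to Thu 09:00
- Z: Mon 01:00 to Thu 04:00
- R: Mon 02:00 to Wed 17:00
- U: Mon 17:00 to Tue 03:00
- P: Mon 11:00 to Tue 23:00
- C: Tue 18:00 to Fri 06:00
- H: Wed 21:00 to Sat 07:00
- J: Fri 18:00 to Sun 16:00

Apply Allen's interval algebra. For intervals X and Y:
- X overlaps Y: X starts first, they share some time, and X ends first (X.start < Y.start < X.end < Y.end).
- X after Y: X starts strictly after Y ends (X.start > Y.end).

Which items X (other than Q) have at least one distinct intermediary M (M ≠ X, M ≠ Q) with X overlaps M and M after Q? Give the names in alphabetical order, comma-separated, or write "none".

Target Q = [Wed 21:00, Sat 03:00].
Intermediaries M with M after Q: A, G.
Via A — items with X overlaps A: J.
Via G — items with X overlaps G: J.
Union: J.

J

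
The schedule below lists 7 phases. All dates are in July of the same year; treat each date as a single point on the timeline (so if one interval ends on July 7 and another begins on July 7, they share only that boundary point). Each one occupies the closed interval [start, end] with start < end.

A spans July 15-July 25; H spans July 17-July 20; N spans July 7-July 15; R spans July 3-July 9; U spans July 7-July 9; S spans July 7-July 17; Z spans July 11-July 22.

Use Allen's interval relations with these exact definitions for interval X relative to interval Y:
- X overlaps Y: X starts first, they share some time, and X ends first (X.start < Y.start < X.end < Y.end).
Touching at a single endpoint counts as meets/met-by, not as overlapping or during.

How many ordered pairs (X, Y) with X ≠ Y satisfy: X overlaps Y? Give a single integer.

Checking all 42 ordered pairs for relation 'overlaps'; matching pairs in alphabetical order:
(N, Z): N overlaps Z ✓
(R, N): R overlaps N ✓
(R, S): R overlaps S ✓
(S, A): S overlaps A ✓
(S, Z): S overlaps Z ✓
(Z, A): Z overlaps A ✓
Count: 6.

6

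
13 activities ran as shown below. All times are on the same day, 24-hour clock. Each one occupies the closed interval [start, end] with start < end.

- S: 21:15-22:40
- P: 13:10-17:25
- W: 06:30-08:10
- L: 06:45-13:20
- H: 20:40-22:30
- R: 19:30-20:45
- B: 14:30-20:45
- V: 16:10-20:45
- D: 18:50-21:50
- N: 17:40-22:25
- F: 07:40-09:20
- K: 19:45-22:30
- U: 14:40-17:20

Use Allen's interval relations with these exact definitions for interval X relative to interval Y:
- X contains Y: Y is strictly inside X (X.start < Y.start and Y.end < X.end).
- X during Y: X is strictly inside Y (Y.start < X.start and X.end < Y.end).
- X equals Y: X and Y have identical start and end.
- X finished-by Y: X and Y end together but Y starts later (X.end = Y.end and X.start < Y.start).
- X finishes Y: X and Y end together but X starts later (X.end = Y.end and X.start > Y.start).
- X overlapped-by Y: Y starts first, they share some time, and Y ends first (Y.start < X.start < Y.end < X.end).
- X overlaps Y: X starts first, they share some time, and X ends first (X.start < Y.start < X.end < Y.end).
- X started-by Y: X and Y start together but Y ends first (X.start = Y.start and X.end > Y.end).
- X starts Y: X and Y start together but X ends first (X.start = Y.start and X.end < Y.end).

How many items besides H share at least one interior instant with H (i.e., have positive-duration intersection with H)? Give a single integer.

Target H = [20:40, 22:30].
B [14:30, 20:45] → overlaps → counts.
D [18:50, 21:50] → overlaps → counts.
F [07:40, 09:20] → before → no.
K [19:45, 22:30] → finished-by → counts.
L [06:45, 13:20] → before → no.
N [17:40, 22:25] → overlaps → counts.
P [13:10, 17:25] → before → no.
R [19:30, 20:45] → overlaps → counts.
S [21:15, 22:40] → overlapped-by → counts.
U [14:40, 17:20] → before → no.
V [16:10, 20:45] → overlaps → counts.
W [06:30, 08:10] → before → no.
Total: 7.

7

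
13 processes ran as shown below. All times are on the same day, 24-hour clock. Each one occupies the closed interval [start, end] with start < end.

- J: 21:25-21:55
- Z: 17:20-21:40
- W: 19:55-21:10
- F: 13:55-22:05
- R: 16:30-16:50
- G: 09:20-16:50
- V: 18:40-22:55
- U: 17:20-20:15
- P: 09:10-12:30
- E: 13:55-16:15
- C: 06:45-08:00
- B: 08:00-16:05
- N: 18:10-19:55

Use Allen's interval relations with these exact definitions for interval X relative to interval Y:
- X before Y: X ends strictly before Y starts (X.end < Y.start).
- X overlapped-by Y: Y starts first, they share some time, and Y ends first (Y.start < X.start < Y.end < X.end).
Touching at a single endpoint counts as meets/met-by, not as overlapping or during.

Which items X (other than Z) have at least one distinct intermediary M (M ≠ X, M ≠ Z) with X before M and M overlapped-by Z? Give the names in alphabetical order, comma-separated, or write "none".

Target Z = [17:20, 21:40].
Intermediaries M with M overlapped-by Z: J, V.
Via J — items with X before J: B, C, E, G, N, P, R, U, W.
Via V — items with X before V: B, C, E, G, P, R.
Union: B, C, E, G, N, P, R, U, W.

B, C, E, G, N, P, R, U, W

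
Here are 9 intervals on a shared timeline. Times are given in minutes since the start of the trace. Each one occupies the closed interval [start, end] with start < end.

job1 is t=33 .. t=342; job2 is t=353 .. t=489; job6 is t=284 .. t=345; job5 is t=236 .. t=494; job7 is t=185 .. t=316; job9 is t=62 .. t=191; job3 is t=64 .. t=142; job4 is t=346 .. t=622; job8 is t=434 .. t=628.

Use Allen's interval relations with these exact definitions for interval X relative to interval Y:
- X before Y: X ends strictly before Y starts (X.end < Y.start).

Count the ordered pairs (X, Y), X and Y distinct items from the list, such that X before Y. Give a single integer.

20

Checking all 72 ordered pairs for relation 'before'; matching pairs in alphabetical order:
(job1, job2): job1 before job2 ✓
(job1, job4): job1 before job4 ✓
(job1, job8): job1 before job8 ✓
(job3, job2): job3 before job2 ✓
(job3, job4): job3 before job4 ✓
(job3, job5): job3 before job5 ✓
(job3, job6): job3 before job6 ✓
(job3, job7): job3 before job7 ✓
(job3, job8): job3 before job8 ✓
(job6, job2): job6 before job2 ✓
(job6, job4): job6 before job4 ✓
(job6, job8): job6 before job8 ✓
(job7, job2): job7 before job2 ✓
(job7, job4): job7 before job4 ✓
(job7, job8): job7 before job8 ✓
(job9, job2): job9 before job2 ✓
(job9, job4): job9 before job4 ✓
(job9, job5): job9 before job5 ✓
(job9, job6): job9 before job6 ✓
(job9, job8): job9 before job8 ✓
Count: 20.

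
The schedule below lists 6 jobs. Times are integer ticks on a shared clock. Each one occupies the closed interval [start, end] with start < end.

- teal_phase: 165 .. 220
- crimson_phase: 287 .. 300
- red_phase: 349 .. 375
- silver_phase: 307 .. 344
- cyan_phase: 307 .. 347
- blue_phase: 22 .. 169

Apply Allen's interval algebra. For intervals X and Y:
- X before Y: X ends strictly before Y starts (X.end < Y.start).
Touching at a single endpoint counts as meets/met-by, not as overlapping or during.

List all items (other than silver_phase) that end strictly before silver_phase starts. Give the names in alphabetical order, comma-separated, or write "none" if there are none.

blue_phase, crimson_phase, teal_phase

Target silver_phase = [307, 344].
blue_phase [22, 169] → before → yes.
crimson_phase [287, 300] → before → yes.
cyan_phase [307, 347] → started-by → no.
red_phase [349, 375] → after → no.
teal_phase [165, 220] → before → yes.
Result: blue_phase, crimson_phase, teal_phase.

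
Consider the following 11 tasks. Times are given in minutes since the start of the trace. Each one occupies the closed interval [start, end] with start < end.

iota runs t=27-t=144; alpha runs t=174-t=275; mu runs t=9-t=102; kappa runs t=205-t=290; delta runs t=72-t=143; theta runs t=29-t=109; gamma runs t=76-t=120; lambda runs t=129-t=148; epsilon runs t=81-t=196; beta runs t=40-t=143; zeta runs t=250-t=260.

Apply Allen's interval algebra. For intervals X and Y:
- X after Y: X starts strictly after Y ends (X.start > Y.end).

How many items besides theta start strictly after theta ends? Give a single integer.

Target theta = [t=29, t=109].
alpha [t=174, t=275] → after → counts.
beta [t=40, t=143] → overlapped-by → no.
delta [t=72, t=143] → overlapped-by → no.
epsilon [t=81, t=196] → overlapped-by → no.
gamma [t=76, t=120] → overlapped-by → no.
iota [t=27, t=144] → contains → no.
kappa [t=205, t=290] → after → counts.
lambda [t=129, t=148] → after → counts.
mu [t=9, t=102] → overlaps → no.
zeta [t=250, t=260] → after → counts.
Total: 4.

4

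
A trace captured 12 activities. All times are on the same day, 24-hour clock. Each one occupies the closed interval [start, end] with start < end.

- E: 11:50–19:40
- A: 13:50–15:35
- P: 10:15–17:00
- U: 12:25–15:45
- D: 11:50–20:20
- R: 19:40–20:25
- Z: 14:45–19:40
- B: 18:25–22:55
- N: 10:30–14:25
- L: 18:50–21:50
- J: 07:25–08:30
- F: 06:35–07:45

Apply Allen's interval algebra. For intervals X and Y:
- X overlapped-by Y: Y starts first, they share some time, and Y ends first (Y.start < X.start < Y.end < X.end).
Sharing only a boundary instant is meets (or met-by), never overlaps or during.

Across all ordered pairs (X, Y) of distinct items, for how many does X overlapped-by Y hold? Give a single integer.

Checking all 132 ordered pairs for relation 'overlapped-by'; matching pairs in alphabetical order:
(A, N): A overlapped-by N ✓
(B, D): B overlapped-by D ✓
(B, E): B overlapped-by E ✓
(B, Z): B overlapped-by Z ✓
(D, N): D overlapped-by N ✓
(D, P): D overlapped-by P ✓
(E, N): E overlapped-by N ✓
(E, P): E overlapped-by P ✓
(J, F): J overlapped-by F ✓
(L, D): L overlapped-by D ✓
(L, E): L overlapped-by E ✓
(L, Z): L overlapped-by Z ✓
(R, D): R overlapped-by D ✓
(U, N): U overlapped-by N ✓
(Z, A): Z overlapped-by A ✓
(Z, P): Z overlapped-by P ✓
(Z, U): Z overlapped-by U ✓
Count: 17.

17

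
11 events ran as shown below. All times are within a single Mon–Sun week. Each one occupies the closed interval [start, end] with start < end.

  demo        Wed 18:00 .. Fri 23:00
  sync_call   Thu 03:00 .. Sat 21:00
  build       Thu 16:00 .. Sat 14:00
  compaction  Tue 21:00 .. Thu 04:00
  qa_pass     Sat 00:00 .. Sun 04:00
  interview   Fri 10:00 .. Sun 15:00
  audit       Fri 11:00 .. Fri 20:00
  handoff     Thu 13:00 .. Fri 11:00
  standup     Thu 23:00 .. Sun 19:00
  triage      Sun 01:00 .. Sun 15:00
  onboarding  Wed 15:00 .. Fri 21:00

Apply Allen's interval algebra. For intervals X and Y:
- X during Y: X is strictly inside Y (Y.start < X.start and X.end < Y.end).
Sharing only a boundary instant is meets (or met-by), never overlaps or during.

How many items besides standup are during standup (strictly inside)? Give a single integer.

Target standup = [Thu 23:00, Sun 19:00].
audit [Fri 11:00, Fri 20:00] → during → counts.
build [Thu 16:00, Sat 14:00] → overlaps → no.
compaction [Tue 21:00, Thu 04:00] → before → no.
demo [Wed 18:00, Fri 23:00] → overlaps → no.
handoff [Thu 13:00, Fri 11:00] → overlaps → no.
interview [Fri 10:00, Sun 15:00] → during → counts.
onboarding [Wed 15:00, Fri 21:00] → overlaps → no.
qa_pass [Sat 00:00, Sun 04:00] → during → counts.
sync_call [Thu 03:00, Sat 21:00] → overlaps → no.
triage [Sun 01:00, Sun 15:00] → during → counts.
Total: 4.

4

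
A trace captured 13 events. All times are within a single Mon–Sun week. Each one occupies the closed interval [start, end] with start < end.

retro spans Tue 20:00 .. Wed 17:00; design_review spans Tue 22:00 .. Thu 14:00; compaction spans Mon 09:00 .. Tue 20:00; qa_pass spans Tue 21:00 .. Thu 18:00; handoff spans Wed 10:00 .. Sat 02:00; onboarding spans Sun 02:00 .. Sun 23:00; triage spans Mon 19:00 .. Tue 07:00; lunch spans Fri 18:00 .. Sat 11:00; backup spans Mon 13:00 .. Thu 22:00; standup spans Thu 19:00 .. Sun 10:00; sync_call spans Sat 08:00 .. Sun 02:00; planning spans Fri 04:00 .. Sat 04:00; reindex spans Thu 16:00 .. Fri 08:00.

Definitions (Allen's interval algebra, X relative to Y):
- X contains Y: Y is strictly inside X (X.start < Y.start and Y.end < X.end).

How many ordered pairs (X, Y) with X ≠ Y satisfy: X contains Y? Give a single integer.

10

Checking all 156 ordered pairs for relation 'contains'; matching pairs in alphabetical order:
(backup, design_review): backup contains design_review ✓
(backup, qa_pass): backup contains qa_pass ✓
(backup, retro): backup contains retro ✓
(backup, triage): backup contains triage ✓
(compaction, triage): compaction contains triage ✓
(handoff, reindex): handoff contains reindex ✓
(qa_pass, design_review): qa_pass contains design_review ✓
(standup, lunch): standup contains lunch ✓
(standup, planning): standup contains planning ✓
(standup, sync_call): standup contains sync_call ✓
Count: 10.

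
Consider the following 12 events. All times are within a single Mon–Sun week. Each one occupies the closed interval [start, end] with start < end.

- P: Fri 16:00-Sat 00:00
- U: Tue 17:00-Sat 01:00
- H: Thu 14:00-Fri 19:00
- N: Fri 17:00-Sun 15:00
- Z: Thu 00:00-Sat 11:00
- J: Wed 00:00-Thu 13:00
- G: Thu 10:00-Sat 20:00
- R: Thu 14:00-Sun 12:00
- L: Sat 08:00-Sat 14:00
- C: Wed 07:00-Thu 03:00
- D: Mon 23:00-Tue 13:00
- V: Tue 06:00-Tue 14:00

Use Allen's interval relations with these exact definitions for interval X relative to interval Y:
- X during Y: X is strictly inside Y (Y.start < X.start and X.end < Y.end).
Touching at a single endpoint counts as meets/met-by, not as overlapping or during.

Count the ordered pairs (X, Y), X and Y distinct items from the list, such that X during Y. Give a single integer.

13

Checking all 132 ordered pairs for relation 'during'; matching pairs in alphabetical order:
(C, J): C during J ✓
(C, U): C during U ✓
(H, G): H during G ✓
(H, U): H during U ✓
(H, Z): H during Z ✓
(J, U): J during U ✓
(L, G): L during G ✓
(L, N): L during N ✓
(L, R): L during R ✓
(P, G): P during G ✓
(P, R): P during R ✓
(P, U): P during U ✓
(P, Z): P during Z ✓
Count: 13.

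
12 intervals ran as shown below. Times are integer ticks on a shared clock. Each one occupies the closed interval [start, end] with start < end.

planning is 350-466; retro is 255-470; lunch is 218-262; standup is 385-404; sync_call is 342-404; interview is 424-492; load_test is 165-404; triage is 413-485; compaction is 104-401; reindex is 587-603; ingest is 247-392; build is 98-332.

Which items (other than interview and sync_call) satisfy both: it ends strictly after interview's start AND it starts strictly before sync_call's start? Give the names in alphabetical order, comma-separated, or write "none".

Conditions: its end is strictly after interview's start (X.end > 424) AND its start is strictly before sync_call's start (X.start < 342).
build: end 332 > 424? ✗; start 98 < 342? ✓ → no.
compaction: end 401 > 424? ✗; start 104 < 342? ✓ → no.
ingest: end 392 > 424? ✗; start 247 < 342? ✓ → no.
load_test: end 404 > 424? ✗; start 165 < 342? ✓ → no.
lunch: end 262 > 424? ✗; start 218 < 342? ✓ → no.
planning: end 466 > 424? ✓; start 350 < 342? ✗ → no.
reindex: end 603 > 424? ✓; start 587 < 342? ✗ → no.
retro: end 470 > 424? ✓; start 255 < 342? ✓ → yes.
standup: end 404 > 424? ✗; start 385 < 342? ✗ → no.
triage: end 485 > 424? ✓; start 413 < 342? ✗ → no.
Result: retro.

retro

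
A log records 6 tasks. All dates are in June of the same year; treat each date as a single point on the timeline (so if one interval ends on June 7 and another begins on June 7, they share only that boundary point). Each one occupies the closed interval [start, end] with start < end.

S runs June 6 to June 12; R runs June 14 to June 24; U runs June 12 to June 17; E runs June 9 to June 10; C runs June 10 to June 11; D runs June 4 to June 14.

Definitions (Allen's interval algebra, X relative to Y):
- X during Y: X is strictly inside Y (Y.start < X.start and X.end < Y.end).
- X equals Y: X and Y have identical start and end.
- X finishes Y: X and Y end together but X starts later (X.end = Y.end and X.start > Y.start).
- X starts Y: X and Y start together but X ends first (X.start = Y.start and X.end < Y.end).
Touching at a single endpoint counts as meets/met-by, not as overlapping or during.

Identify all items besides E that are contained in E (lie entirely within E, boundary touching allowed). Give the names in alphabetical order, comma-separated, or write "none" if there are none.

none

Target E = [June 9, June 10].
C [June 10, June 11] → met-by → no.
D [June 4, June 14] → contains → no.
R [June 14, June 24] → after → no.
S [June 6, June 12] → contains → no.
U [June 12, June 17] → after → no.
Result: none.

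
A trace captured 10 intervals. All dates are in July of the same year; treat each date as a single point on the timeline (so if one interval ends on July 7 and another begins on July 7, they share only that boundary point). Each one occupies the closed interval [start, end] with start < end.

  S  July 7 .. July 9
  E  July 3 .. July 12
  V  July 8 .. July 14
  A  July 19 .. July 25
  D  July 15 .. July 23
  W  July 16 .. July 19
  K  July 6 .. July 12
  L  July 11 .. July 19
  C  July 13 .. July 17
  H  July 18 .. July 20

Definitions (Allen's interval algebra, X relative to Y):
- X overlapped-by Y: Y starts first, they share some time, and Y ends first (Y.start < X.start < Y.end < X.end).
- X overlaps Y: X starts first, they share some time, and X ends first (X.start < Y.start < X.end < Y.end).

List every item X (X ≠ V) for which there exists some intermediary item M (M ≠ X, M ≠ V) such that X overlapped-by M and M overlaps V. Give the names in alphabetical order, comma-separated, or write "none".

L

Target V = [July 8, July 14].
Intermediaries M with M overlaps V: E, K, S.
Via E — items with X overlapped-by E: L.
Via K — items with X overlapped-by K: L.
Via S — items with X overlapped-by S: none.
Union: L.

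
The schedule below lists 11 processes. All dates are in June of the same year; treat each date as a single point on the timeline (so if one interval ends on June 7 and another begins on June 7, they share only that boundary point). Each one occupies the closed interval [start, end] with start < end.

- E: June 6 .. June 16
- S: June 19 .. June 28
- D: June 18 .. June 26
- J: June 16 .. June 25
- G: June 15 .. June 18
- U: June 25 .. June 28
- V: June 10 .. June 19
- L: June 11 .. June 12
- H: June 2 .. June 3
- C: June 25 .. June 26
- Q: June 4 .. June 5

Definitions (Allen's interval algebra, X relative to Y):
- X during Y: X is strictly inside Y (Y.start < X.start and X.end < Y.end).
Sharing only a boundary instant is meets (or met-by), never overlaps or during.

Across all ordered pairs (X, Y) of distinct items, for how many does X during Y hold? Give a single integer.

Checking all 110 ordered pairs for relation 'during'; matching pairs in alphabetical order:
(C, S): C during S ✓
(G, V): G during V ✓
(L, E): L during E ✓
(L, V): L during V ✓
Count: 4.

4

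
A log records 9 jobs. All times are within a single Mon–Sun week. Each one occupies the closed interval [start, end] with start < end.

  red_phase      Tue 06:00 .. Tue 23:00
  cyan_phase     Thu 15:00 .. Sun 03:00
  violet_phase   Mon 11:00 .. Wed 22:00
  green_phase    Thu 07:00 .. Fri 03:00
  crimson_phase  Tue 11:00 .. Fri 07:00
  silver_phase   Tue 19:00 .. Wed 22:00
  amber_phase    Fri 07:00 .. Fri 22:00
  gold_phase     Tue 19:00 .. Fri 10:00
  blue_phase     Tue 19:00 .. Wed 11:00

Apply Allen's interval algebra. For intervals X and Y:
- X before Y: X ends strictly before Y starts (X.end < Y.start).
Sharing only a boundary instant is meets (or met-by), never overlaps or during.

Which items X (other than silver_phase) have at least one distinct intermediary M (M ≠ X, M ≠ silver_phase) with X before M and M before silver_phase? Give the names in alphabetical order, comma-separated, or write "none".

Target silver_phase = [Tue 19:00, Wed 22:00].
Intermediaries M with M before silver_phase: none.
Union: none.

none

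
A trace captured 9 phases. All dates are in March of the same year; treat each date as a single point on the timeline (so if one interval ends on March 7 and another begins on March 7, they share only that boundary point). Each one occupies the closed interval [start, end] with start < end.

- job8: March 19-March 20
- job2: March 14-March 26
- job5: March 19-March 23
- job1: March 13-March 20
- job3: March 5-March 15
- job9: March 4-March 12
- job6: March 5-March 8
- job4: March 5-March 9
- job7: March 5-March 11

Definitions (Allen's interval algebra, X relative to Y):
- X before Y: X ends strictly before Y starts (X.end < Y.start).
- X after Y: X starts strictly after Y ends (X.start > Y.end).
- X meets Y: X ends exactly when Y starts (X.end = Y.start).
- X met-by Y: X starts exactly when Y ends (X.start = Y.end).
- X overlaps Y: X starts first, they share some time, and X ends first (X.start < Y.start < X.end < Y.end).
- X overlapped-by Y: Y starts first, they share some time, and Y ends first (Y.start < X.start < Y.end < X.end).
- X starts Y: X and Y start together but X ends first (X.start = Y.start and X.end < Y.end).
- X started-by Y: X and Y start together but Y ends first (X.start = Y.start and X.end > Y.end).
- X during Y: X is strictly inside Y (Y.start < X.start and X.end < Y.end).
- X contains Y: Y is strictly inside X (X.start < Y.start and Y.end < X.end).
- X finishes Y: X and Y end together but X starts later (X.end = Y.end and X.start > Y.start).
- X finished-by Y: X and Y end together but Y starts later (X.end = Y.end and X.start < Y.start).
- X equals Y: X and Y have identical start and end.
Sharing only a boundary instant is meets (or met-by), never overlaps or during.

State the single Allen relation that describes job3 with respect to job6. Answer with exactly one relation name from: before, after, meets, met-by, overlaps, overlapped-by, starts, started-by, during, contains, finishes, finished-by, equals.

job3 = [March 5, March 15]; job6 = [March 5, March 8].
Compare endpoints: job3.start = job6.start, job3.start < job6.end, job3.end > job6.start, job3.end > job6.end.
That pattern is 'started-by'.

started-by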